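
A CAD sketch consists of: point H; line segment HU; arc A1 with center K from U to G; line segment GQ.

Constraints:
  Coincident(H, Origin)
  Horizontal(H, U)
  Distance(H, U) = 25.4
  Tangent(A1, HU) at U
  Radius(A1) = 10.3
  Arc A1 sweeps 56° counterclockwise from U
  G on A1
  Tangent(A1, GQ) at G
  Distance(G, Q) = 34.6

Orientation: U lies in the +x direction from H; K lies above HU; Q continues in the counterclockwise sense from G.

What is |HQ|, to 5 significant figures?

62.797

H is at the origin; HU is horizontal with |HU| = 25.4 and U on the +x side, so U = (25.400, 0.0000). Tangency of A1 to HU means the radius KU is perpendicular to HU, so K = U + (0, 10.3) = (25.400, 10.300). On A1, U sits at bearing -90° from K; a 56° counterclockwise sweep puts G at bearing -34°, so G = K + 10.3·(cos -34°, sin -34°) = (33.939, 4.5403). Tangency of A1 to GQ means the radius KG is perpendicular to GQ, so GQ runs along (−sin -34°, cos -34°); with |GQ| = 34.6, Q = (53.287, 33.225). Then |HQ| = |Q − H| = 62.797.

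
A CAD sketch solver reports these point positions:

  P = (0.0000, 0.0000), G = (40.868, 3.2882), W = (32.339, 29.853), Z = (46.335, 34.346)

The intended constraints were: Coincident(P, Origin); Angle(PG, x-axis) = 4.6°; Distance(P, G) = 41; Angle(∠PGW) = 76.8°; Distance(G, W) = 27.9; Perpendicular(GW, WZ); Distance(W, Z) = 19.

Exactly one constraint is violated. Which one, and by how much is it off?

Distance(W, Z) = 19 — off by 4.30.

P = (0.00, 0.00) ✓; PG at 4.600° ✓; |PG| = 41.00 ✓; ∠PGW = 76.80° ✓; |GW| = 27.90 ✓; ∠(GW, WZ) = 90.00° ✓; |WZ| = 14.70 ✗.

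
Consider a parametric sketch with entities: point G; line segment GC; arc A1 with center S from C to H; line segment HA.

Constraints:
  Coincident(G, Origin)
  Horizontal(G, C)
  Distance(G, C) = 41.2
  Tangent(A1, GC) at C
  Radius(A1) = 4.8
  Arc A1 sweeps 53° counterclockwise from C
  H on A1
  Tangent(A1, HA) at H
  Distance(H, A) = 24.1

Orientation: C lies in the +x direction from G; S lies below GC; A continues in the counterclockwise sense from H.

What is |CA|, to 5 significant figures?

27.999

G is at the origin; GC is horizontal with |GC| = 41.2 and C on the +x side, so C = (41.200, 0.0000). The tangent condition forces SC to be normal to GC, so S = C + (0, -4.8) = (41.200, -4.8000). On A1, C sits at bearing 90° from S; a 53° counterclockwise sweep puts H at bearing 143°, so H = S + 4.8·(cos 143°, sin 143°) = (37.367, -1.9113). The tangent condition forces SH to be normal to HA, so HA runs along (−sin 143°, cos 143°); with |HA| = 24.1, A = (22.863, -21.158). Then |CA| = |A − C| = 27.999.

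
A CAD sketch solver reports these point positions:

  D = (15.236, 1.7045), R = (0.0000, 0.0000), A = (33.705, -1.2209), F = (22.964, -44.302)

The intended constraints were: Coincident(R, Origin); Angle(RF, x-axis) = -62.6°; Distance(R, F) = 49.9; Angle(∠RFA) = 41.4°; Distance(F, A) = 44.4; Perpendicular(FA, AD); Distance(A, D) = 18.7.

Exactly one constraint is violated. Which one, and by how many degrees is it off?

Perpendicular(FA, AD) — off by 5.00°.

R = (0.00, 0.00) ✓; RF at -62.60° ✓; |RF| = 49.90 ✓; ∠RFA = 41.40° ✓; |FA| = 44.40 ✓; ∠(FA, AD) = 95.00° ✗; |AD| = 18.70 ✓.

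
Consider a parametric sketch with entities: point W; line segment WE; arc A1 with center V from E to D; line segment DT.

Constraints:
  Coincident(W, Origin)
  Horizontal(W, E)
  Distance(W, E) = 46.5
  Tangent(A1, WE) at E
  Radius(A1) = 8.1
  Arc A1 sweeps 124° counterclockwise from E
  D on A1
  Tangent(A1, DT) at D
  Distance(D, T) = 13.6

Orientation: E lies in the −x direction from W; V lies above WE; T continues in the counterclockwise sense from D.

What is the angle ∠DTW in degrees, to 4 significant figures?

29.23°

W is at the origin; WE is horizontal with |WE| = 46.5 and E on the −x side, so E = (-46.50, 0.000). A1 meets WE tangentially, so VE is at right angles to WE, so V = E + (0, 8.1) = (-46.50, 8.100). On A1, E sits at bearing -90° from V; a 124° counterclockwise sweep puts D at bearing 34°, so D = V + 8.1·(cos 34°, sin 34°) = (-39.78, 12.63). Since A1 is tangent to DT there, VD ⟂ DT, so DT runs along (−sin 34°, cos 34°); with |DT| = 13.6, T = (-47.39, 23.90). Then cos ∠DTW = TD·TW / (|TD||TW|), giving 29.23°.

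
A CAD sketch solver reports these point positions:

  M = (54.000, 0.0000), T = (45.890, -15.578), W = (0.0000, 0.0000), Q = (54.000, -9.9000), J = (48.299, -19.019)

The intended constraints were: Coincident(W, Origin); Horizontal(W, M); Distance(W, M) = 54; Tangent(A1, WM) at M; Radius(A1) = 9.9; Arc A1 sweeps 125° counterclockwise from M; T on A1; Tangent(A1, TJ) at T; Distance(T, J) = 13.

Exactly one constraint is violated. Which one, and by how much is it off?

Distance(T, J) = 13 — off by 8.80.

W = (0.00, 0.00) ✓; W.y = 0.00, M.y = 0.00 ✓; |WM| = 54.00 ✓; ∠(QM, MW) = 90.00° ✓; |QM| = 9.900 ✓; bearing(Q→T) − bearing(Q→M) = 125.0° ✓; |QT| = 9.900 ✓; ∠(QT, TJ) = 90.00° ✓; |TJ| = 4.200 ✗.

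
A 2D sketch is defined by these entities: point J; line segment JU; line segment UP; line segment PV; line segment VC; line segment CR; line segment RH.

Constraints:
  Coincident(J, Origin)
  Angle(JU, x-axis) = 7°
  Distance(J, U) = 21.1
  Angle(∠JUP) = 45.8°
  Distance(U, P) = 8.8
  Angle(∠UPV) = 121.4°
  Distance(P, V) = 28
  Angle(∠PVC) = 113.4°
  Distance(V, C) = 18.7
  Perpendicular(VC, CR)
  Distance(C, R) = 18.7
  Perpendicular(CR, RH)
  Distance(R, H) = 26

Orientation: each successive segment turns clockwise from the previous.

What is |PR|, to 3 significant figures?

30.6

J is at the origin; JU runs at 7.0° with length 21.1, so U = (20.9, 2.57). ∠JUP = 45.8° gives UP at -127° from the x-axis; with |UP| = 8.8, P = (15.6, -4.44). ∠UPV = 121.4° gives PV at 174° from the x-axis; with |PV| = 28.0, V = (-12.2, -1.61). ∠PVC = 113.4° gives VC at 108° from the x-axis; with |VC| = 18.7, C = (-17.9, 16.2). VC ⟂ CR, so CR runs at 17.6°; with |CR| = 18.7, R = (-0.0641, 21.9). Then |PR| = |R − P| = 30.6.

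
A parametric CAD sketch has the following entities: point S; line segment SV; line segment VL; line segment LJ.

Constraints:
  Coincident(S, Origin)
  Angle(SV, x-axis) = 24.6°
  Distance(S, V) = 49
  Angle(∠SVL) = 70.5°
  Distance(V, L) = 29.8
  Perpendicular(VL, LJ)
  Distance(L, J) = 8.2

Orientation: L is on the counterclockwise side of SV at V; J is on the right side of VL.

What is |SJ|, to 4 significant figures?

56.03

∠SVL = 70.5°, so VL runs at 24.6° + (180° − 70.5°) = 134.1° from the x-axis; with |VL| = 29.8, L = V + 29.8·(cos 134.1°, sin 134.1°) = (23.81, 41.80). VL ⟂ LJ; with |LJ| = 8.2 on the right of VL, J = L + 8.2·(0.7181, 0.6959) = (29.70, 47.50). Then |SJ| = |J − S| = 56.03.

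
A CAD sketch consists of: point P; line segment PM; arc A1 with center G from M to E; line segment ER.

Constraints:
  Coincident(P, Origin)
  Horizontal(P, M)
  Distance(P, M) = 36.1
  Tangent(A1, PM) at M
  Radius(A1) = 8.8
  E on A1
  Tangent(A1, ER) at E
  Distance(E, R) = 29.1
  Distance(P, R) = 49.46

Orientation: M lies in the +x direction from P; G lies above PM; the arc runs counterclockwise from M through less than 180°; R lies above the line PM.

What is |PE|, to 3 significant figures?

45.8

Checks: |GM| = 8.800 ✓; |GE| = 8.800 ✓; ∠(GE, ER) = 90.00° ✓; |ER| = 29.10 ✓; |PR| = 49.46 ✓.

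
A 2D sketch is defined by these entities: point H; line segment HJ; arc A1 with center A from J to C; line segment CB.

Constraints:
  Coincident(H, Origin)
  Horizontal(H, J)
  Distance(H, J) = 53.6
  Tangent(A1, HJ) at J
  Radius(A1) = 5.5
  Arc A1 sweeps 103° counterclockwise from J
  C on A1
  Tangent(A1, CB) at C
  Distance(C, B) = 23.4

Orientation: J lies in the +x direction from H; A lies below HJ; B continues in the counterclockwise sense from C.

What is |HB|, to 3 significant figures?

61.1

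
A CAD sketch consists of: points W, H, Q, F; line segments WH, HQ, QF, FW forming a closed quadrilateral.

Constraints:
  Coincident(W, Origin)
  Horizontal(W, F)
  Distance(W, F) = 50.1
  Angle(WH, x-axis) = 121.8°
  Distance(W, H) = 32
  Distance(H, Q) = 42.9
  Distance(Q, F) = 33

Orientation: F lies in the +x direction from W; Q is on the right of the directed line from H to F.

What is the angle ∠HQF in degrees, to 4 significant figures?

144.1°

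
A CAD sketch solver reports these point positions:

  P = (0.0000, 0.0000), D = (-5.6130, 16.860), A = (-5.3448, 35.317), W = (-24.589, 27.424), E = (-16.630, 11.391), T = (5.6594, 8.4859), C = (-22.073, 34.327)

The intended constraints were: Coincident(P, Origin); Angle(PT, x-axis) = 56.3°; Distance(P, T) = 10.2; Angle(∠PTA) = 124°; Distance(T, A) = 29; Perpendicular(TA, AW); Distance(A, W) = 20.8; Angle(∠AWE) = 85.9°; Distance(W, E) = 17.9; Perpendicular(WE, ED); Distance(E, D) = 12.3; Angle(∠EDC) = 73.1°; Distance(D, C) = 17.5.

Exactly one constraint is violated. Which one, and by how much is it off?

Distance(D, C) = 17.5 — off by 6.50.

P = (0.00, 0.00) ✓; PT at 56.30° ✓; |PT| = 10.20 ✓; ∠PTA = 124.0° ✓; |TA| = 29.00 ✓; ∠(TA, AW) = 90.00° ✓; |AW| = 20.80 ✓; ∠AWE = 85.90° ✓; |WE| = 17.90 ✓; ∠(WE, ED) = 90.00° ✓; |ED| = 12.30 ✓; ∠EDC = 73.10° ✓; |DC| = 24.00 ✗.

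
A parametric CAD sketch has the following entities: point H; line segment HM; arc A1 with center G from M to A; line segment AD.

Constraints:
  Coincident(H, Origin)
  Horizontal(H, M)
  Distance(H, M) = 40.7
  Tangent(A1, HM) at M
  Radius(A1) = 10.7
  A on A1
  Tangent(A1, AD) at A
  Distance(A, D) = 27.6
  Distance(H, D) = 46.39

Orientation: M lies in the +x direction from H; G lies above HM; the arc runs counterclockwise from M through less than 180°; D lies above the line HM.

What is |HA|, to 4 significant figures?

51.42

Checks: |HM| = 40.70 ✓; ∠(GM, MH) = 90.00° ✓; |GM| = 10.70 ✓; |GA| = 10.70 ✓; ∠(GA, AD) = 90.00° ✓; |AD| = 27.60 ✓; |HD| = 46.39 ✓.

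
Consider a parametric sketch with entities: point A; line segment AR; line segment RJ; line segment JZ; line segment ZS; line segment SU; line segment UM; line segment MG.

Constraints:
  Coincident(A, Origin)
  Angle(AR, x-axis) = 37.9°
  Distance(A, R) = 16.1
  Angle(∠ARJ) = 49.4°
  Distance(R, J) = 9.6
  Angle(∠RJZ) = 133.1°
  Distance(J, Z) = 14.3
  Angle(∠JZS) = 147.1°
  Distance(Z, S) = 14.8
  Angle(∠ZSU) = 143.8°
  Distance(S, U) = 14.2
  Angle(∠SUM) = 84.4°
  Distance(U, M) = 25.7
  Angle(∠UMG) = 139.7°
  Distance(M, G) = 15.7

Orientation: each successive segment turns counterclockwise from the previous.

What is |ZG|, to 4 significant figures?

30.39

A is at the origin; AR runs at 37.9° with length 16.1, so R = (12.70, 9.890). ∠ARJ = 49.4° gives RJ at 168.5° from the x-axis; with |RJ| = 9.6, J = (3.297, 11.80). ∠RJZ = 133.1° gives JZ at -144.6° from the x-axis; with |JZ| = 14.3, Z = (-8.359, 3.520). ∠JZS = 147.1° gives ZS at -111.7° from the x-axis; with |ZS| = 14.8, S = (-13.83, -10.23). ∠ZSU = 143.8° gives SU at -75.50° from the x-axis; with |SU| = 14.2, U = (-10.28, -23.98). ∠SUM = 84.4° gives UM at 20.10° from the x-axis; with |UM| = 25.7, M = (13.86, -15.15). ∠UMG = 139.7° gives MG at 60.40° from the x-axis; with |MG| = 15.7, G = (21.61, -1.496). Then |ZG| = |G − Z| = 30.39.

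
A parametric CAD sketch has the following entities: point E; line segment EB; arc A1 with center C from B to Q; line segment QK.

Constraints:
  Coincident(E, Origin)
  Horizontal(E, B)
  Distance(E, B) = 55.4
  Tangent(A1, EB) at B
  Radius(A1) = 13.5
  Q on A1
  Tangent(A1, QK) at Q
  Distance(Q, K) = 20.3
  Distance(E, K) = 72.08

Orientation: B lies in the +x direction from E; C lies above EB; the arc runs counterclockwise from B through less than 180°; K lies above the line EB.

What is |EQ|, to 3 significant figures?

70.5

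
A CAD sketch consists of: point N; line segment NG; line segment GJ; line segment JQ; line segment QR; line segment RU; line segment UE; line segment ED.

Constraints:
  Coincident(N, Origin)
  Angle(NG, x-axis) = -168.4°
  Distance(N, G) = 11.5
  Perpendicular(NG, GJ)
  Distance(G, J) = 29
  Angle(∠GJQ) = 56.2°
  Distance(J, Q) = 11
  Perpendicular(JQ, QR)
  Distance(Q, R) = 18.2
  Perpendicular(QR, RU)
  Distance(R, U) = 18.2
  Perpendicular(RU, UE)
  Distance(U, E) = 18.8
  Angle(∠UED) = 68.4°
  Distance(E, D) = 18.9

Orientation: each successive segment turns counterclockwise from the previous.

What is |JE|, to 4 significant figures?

7.225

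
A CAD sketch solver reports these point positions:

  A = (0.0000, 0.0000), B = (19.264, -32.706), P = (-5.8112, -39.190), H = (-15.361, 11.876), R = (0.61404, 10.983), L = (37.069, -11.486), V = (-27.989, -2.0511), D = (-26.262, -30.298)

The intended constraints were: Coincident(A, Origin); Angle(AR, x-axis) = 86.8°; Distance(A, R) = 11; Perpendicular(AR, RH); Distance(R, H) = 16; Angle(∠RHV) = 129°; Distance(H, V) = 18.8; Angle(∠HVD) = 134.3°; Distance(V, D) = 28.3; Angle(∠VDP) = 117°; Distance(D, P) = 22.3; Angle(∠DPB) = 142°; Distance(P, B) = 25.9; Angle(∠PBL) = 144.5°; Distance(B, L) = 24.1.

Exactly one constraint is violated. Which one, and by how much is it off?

Distance(B, L) = 24.1 — off by 3.60.

A = (0.00, 0.00) ✓; AR at 86.80° ✓; |AR| = 11.00 ✓; ∠(AR, RH) = 90.00° ✓; |RH| = 16.00 ✓; ∠RHV = 129.0° ✓; |HV| = 18.80 ✓; ∠HVD = 134.3° ✓; |VD| = 28.30 ✓; ∠VDP = 117.0° ✓; |DP| = 22.30 ✓; ∠DPB = 142.0° ✓; |PB| = 25.90 ✓; ∠PBL = 144.5° ✓; |BL| = 27.70 ✗.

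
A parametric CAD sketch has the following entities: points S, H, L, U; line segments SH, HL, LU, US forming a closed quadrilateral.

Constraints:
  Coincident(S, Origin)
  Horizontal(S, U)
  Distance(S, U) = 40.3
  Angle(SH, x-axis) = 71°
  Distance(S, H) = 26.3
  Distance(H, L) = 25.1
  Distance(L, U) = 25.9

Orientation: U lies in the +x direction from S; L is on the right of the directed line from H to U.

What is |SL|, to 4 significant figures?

14.41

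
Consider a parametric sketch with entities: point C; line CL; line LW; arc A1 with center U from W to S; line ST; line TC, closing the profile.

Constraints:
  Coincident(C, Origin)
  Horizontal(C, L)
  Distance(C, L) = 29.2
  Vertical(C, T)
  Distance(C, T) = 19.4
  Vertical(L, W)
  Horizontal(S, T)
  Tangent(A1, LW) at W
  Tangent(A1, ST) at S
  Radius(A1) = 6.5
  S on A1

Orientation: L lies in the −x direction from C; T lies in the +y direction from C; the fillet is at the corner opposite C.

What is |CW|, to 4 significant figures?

31.92

The virtual corner opposite C is at (-29.20, 19.40). Since A1 is tangent to LW there, UW ⟂ LW and A1 meets ST tangentially, so US is at right angles to ST, with radius 6.5, so the center U sits 6.5 in from both sides at U = (-22.70, 12.90). That places the tangent points at W = (-29.20, 12.90) on LW and S = (-22.70, 19.40) on ST. Then |CW| = |W − C| = 31.92.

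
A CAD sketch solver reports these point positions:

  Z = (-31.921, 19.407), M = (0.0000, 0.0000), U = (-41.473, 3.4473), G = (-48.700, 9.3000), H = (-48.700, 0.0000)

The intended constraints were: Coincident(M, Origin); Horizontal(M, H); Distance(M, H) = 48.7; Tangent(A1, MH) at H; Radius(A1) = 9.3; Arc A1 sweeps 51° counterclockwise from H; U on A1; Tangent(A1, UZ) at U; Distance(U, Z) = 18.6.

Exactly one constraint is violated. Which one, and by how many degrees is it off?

Tangent(A1, UZ) at U — off by 8.10°.

M = (0.00, 0.00) ✓; M.y = 0.00, H.y = 0.00 ✓; |MH| = 48.70 ✓; ∠(GH, HM) = 90.00° ✓; |GH| = 9.300 ✓; bearing(G→U) − bearing(G→H) = 51.00° ✓; |GU| = 9.300 ✓; ∠(GU, UZ) = 81.90° ✗; |UZ| = 18.60 ✓.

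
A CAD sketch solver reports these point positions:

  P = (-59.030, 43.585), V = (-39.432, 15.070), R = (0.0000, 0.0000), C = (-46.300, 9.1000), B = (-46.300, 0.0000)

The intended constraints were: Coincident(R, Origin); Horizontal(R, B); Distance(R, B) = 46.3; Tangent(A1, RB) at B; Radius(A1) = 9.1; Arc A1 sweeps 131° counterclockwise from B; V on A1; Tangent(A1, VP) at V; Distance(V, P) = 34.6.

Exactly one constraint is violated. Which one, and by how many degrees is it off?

Tangent(A1, VP) at V — off by 6.50°.

R = (0.00, 0.00) ✓; R.y = 0.00, B.y = 0.00 ✓; |RB| = 46.30 ✓; ∠(CB, BR) = 90.00° ✓; |CB| = 9.100 ✓; bearing(C→V) − bearing(C→B) = 131.0° ✓; |CV| = 9.100 ✓; ∠(CV, VP) = 96.50° ✗; |VP| = 34.60 ✓.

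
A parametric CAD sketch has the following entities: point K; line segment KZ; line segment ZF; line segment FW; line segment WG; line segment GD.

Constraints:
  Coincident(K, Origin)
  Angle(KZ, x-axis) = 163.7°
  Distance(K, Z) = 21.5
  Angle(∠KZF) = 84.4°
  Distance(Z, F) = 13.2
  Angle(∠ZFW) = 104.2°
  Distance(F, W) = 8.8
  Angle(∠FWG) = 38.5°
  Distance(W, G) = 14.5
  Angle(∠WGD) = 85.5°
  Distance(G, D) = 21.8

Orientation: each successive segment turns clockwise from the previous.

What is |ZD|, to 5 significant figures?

24.686

K is at the origin; KZ runs at 163.7° with length 21.5, so Z = (-20.636, 6.0343). ∠KZF = 84.4° gives ZF at 68.100° from the x-axis; with |ZF| = 13.2, F = (-15.712, 18.282). ∠ZFW = 104.2° gives FW at -7.7000° from the x-axis; with |FW| = 8.8, W = (-6.9917, 17.103). ∠FWG = 38.5° gives WG at -149.20° from the x-axis; with |WG| = 14.5, G = (-19.447, 9.6781). ∠WGD = 85.5° gives GD at 116.30° from the x-axis; with |GD| = 21.8, D = (-29.106, 29.221). Then |ZD| = |D − Z| = 24.686.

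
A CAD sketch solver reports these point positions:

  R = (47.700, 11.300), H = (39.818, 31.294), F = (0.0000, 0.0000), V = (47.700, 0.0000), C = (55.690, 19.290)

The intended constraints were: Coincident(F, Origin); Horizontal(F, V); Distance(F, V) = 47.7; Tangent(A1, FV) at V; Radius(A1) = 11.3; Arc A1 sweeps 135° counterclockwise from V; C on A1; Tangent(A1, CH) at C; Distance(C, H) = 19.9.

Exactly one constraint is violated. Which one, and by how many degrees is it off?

Tangent(A1, CH) at C — off by 7.90°.

F = (0.00, 0.00) ✓; F.y = 0.00, V.y = 0.00 ✓; |FV| = 47.70 ✓; ∠(RV, VF) = 90.00° ✓; |RV| = 11.30 ✓; bearing(R→C) − bearing(R→V) = 135.0° ✓; |RC| = 11.30 ✓; ∠(RC, CH) = 82.10° ✗; |CH| = 19.90 ✓.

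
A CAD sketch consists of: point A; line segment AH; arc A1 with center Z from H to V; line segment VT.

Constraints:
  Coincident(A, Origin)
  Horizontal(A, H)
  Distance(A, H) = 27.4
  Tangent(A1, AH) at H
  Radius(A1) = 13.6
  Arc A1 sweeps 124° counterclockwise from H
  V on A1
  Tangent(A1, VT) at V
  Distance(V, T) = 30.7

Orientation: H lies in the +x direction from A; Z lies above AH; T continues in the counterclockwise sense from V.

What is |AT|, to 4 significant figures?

51.38

A is at the origin; A and H share the same y with |AH| = 27.4 and H on the +x side, so H = (27.40, 0.000). A1 meets AH tangentially, so ZH is at right angles to AH, so Z = H + (0, 13.6) = (27.40, 13.60). On A1, H sits at bearing -90° from Z; a 124° counterclockwise sweep puts V at bearing 34°, so V = Z + 13.6·(cos 34°, sin 34°) = (38.67, 21.21). Tangency of A1 to VT means the radius ZV is perpendicular to VT, so VT runs along (−sin 34°, cos 34°); with |VT| = 30.7, T = (21.51, 46.66). Then |AT| = |T − A| = 51.38.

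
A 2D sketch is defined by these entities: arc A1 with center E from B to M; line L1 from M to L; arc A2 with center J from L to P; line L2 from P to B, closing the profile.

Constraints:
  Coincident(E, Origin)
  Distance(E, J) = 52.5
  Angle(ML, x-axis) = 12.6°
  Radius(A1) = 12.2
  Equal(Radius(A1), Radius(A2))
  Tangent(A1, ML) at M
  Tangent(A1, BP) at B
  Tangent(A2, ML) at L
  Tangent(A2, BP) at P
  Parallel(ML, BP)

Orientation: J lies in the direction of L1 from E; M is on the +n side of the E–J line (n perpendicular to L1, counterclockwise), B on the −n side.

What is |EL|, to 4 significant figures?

53.90

The slot axis is L1's direction at 12.6°, so u = (cos 12.6°, sin 12.6°) = (0.9759, 0.2181) and n = (−sin 12.6°, cos 12.6°) = (-0.2181, 0.9759). E is at the origin and J lies 52.5 along u from E, so J = 52.5·u = (51.24, 11.45). Tangency of A1 to both parallel lines with radius 12.2 puts M and B at E ± 12.2·n: M = (-2.661, 11.91), B = (2.661, -11.91). Equal radii place L and P the same way about J: L = J + 12.2·n = (48.57, 23.36), P = J − 12.2·n = (53.90, -0.4537). Then |EL| = |L − E| = 53.90.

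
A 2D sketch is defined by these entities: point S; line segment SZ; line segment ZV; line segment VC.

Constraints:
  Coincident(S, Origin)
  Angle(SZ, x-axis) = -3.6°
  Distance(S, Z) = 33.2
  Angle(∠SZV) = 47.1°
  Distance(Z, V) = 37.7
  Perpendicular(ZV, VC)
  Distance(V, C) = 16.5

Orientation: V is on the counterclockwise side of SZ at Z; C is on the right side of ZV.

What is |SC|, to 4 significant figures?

43.52

S is at the origin; SZ runs at -3.6° with length 33.2, so Z = 33.2·(cos -3.6°, sin -3.6°) = (33.13, -2.085). ∠SZV = 47.1°, so ZV runs at -3.6° + (180° − 47.1°) = 129.3° from the x-axis; with |ZV| = 37.7, V = Z + 37.7·(cos 129.3°, sin 129.3°) = (9.256, 27.09). ZV is perpendicular to VC; with |VC| = 16.5 on the right of ZV, C = V + 16.5·(0.7738, 0.6334) = (22.02, 37.54). Then |SC| = |C − S| = 43.52.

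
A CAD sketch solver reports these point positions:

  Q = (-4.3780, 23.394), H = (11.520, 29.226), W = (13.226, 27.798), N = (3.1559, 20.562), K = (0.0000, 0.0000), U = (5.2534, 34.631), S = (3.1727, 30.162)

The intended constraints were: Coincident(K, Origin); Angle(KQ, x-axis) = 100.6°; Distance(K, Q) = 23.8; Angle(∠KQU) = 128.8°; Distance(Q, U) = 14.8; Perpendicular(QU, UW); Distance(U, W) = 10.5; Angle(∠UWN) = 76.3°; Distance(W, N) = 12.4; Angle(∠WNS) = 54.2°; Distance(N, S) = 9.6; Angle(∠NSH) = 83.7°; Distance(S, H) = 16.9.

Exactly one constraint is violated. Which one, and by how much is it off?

Distance(S, H) = 16.9 — off by 8.50.

K = (0.00, 0.00) ✓; KQ at 100.6° ✓; |KQ| = 23.80 ✓; ∠KQU = 128.8° ✓; |QU| = 14.80 ✓; ∠(QU, UW) = 90.00° ✓; |UW| = 10.50 ✓; ∠UWN = 76.30° ✓; |WN| = 12.40 ✓; ∠WNS = 54.20° ✓; |NS| = 9.600 ✓; ∠NSH = 83.70° ✓; |SH| = 8.400 ✗.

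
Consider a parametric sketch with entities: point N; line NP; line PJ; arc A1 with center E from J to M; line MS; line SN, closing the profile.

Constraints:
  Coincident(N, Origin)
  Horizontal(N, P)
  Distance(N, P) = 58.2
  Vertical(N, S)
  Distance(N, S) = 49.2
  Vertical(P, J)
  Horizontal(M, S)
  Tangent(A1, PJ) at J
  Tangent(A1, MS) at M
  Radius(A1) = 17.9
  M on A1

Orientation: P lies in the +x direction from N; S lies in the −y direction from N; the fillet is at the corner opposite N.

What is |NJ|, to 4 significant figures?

66.08

N is at the origin; NP is horizontal with |NP| = 58.2 and P on the +x side, so P = (58.20, 0.000). NS is vertical with |NS| = 49.2 and S on the −y side, so S = (0.000, -49.20). The virtual corner opposite N is at (58.20, -49.20). Since A1 is tangent to PJ there, EJ ⟂ PJ and A1 meets MS tangentially, so EM is at right angles to MS, with radius 17.9, so the center E sits 17.9 in from both sides at E = (40.30, -31.30). That places the tangent points at J = (58.20, -31.30) on PJ and M = (40.30, -49.20) on MS. Then |NJ| = |J − N| = 66.08.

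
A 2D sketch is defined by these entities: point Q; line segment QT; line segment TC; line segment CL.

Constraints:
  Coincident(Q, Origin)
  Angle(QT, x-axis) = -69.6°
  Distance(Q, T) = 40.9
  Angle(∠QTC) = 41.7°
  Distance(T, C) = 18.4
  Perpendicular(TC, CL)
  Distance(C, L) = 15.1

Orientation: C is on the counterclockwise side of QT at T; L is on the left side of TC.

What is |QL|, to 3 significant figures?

17.1

Q is at the origin; QT runs at -69.6° with length 40.9, so T = 40.9·(cos -69.6°, sin -69.6°) = (14.3, -38.3). ∠QTC = 41.7°, so TC runs at -69.6° + (180° − 41.7°) = 68.7° from the x-axis; with |TC| = 18.4, C = T + 18.4·(cos 68.7°, sin 68.7°) = (20.9, -21.2). The perpendicularity gives CL at right angles to TC; with |CL| = 15.1 on the left of TC, L = C + 15.1·(-0.932, 0.363) = (6.87, -15.7). Then |QL| = |L − Q| = 17.1.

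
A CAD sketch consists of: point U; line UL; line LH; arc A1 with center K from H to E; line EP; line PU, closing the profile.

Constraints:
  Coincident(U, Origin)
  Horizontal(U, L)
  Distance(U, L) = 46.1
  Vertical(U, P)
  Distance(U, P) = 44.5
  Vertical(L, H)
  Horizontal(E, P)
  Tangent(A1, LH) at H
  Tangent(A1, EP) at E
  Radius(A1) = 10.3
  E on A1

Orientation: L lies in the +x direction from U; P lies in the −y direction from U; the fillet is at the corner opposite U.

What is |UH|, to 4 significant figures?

57.40

U is at the origin; UL is horizontal with |UL| = 46.1 and L on the +x side, so L = (46.10, 0.000). UP is vertical with |UP| = 44.5 and P on the −y side, so P = (0.000, -44.50). The virtual corner opposite U is at (46.10, -44.50). Tangency of A1 to LH means the radius KH is perpendicular to LH and the tangent condition forces KE to be normal to EP, with radius 10.3, so the center K sits 10.3 in from both sides at K = (35.80, -34.20). That places the tangent points at H = (46.10, -34.20) on LH and E = (35.80, -44.50) on EP. Then |UH| = |H − U| = 57.40.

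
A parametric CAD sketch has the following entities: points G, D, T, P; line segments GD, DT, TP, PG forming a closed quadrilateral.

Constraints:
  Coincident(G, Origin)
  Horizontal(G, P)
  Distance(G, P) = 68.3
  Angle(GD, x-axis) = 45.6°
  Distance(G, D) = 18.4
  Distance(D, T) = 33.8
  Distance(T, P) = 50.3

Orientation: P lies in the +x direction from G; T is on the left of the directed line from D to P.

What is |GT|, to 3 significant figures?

52.2

Checks: |DT| = 33.80 ✓; |TP| = 50.30 ✓.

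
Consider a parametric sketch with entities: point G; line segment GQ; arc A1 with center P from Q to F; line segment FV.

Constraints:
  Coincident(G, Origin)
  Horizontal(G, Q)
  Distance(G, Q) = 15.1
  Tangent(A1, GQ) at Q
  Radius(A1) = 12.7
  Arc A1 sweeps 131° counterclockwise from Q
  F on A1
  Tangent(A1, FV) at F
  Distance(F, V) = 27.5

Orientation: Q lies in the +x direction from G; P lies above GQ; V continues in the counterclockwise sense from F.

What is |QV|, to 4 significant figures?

42.63

G is at the origin; G and Q share the same y with |GQ| = 15.1 and Q on the +x side, so Q = (15.10, 0.000). The tangent condition forces PQ to be normal to GQ, so P = Q + (0, 12.7) = (15.10, 12.70). On A1, Q sits at bearing -90° from P; a 131° counterclockwise sweep puts F at bearing 41°, so F = P + 12.7·(cos 41°, sin 41°) = (24.68, 21.03). Tangency of A1 to FV means the radius PF is perpendicular to FV, so FV runs along (−sin 41°, cos 41°); with |FV| = 27.5, V = (6.643, 41.79). Then |QV| = |V − Q| = 42.63.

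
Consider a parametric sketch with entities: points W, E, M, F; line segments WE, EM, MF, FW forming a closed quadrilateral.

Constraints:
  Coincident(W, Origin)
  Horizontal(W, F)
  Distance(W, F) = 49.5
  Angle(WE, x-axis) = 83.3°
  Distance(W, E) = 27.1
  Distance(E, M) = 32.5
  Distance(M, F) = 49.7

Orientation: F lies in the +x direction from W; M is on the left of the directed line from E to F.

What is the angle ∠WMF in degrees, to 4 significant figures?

56.53°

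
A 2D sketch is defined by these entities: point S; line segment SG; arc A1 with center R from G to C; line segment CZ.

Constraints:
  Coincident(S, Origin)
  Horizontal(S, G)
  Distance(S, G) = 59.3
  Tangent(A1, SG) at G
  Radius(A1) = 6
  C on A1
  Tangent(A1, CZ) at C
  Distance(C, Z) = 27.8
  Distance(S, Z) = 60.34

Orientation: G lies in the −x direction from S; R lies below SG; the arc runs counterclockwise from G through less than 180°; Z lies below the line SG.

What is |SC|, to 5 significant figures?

65.112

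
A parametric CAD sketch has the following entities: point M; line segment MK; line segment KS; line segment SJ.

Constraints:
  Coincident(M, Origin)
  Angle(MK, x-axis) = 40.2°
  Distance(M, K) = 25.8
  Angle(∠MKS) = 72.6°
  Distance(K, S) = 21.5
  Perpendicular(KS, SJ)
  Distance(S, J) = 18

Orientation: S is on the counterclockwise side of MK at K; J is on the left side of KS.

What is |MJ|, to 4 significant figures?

15.29

M is at the origin; MK runs at 40.2° with length 25.8, so K = 25.8·(cos 40.2°, sin 40.2°) = (19.71, 16.65). ∠MKS = 72.6°, so KS runs at 40.2° + (180° − 72.6°) = 147.6° from the x-axis; with |KS| = 21.5, S = K + 21.5·(cos 147.6°, sin 147.6°) = (1.553, 28.17). The perpendicularity gives SJ at right angles to KS; with |SJ| = 18.0 on the left of KS, J = S + 18.0·(-0.5358, -0.8443) = (-8.092, 12.98). Then |MJ| = |J − M| = 15.29.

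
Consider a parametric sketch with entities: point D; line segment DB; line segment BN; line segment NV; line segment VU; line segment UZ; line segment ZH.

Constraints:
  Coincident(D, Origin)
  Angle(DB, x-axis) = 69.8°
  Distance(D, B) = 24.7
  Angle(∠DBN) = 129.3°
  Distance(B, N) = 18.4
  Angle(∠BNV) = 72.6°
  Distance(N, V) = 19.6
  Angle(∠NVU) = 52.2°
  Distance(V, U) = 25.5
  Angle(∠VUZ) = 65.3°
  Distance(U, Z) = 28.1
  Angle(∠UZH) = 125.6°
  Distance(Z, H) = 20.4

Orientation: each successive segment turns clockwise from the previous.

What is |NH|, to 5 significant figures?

22.970

∠VUZ = 65.3° gives UZ at 29.200° from the x-axis; with |UZ| = 28.1, Z = (30.423, 38.344). ∠UZH = 125.6° gives ZH at -25.200° from the x-axis; with |ZH| = 20.4, H = (48.881, 29.658). Then |NH| = |H − N| = 22.970.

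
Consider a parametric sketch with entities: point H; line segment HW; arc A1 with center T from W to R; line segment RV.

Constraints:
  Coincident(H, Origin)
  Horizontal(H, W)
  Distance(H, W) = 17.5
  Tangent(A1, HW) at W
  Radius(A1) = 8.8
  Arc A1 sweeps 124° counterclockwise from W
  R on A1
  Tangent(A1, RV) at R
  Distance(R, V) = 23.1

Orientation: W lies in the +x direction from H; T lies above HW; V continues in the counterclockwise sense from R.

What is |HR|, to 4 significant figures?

28.34

Tangency of A1 to HW means the radius TW is perpendicular to HW, so T = W + (0, 8.8) = (17.50, 8.800). On A1, W sits at bearing -90° from T; a 124° counterclockwise sweep puts R at bearing 34°, so R = T + 8.8·(cos 34°, sin 34°) = (24.80, 13.72). Then |HR| = |R − H| = 28.34.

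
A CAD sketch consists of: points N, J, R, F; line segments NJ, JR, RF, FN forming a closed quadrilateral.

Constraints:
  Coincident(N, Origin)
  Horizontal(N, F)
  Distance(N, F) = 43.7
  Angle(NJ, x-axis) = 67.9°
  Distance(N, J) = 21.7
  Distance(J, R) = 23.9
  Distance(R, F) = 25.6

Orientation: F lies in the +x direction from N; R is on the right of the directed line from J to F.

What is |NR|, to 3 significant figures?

18.2

N is at the origin; NF is horizontal with |NF| = 43.7 and F in +x, so F = (43.7, 0). NJ runs at 67.9° with |NJ| = 21.7, so J = (8.16, 20.1). R is determined by |JR| = 23.9 and |RF| = 25.6 together: it lies at the intersection of circle(J, 23.9) and circle(F, 25.6). With |JF| = 40.8, the foot of the radical line on JF is 19.4 from J and the perpendicular offset is √(23.9² − 19.4²) = 14.0. Taking the right-of-JF solution: R = (18.2, -1.61).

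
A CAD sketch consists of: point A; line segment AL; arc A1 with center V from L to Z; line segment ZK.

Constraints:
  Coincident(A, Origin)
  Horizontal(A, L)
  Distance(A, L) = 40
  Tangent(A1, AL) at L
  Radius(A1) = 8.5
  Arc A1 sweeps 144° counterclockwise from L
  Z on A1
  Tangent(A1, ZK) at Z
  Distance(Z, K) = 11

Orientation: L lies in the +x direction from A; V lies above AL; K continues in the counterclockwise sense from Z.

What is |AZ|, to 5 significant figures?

47.551

A1 meets AL tangentially, so VL is at right angles to AL, so V = L + (0, 8.5) = (40.000, 8.5000). On A1, L sits at bearing -90° from V; a 144° counterclockwise sweep puts Z at bearing 54°, so Z = V + 8.5·(cos 54°, sin 54°) = (44.996, 15.377). Then |AZ| = |Z − A| = 47.551.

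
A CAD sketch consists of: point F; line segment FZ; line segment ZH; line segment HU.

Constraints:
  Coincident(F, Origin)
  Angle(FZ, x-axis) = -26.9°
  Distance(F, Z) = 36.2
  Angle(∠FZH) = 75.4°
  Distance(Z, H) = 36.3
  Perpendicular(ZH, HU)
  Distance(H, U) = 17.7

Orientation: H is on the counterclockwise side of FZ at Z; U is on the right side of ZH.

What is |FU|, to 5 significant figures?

59.322

F is at the origin; FZ runs at -26.9° with length 36.2, so Z = 36.2·(cos -26.9°, sin -26.9°) = (32.283, -16.378). ∠FZH = 75.4°, so ZH runs at -26.9° + (180° − 75.4°) = 77.700° from the x-axis; with |ZH| = 36.3, H = Z + 36.3·(cos 77.700°, sin 77.700°) = (40.016, 19.089). The perpendicularity gives HU at right angles to ZH; with |HU| = 17.7 on the right of ZH, U = H + 17.7·(0.97705, -0.21303) = (57.310, 15.318). Then |FU| = |U − F| = 59.322.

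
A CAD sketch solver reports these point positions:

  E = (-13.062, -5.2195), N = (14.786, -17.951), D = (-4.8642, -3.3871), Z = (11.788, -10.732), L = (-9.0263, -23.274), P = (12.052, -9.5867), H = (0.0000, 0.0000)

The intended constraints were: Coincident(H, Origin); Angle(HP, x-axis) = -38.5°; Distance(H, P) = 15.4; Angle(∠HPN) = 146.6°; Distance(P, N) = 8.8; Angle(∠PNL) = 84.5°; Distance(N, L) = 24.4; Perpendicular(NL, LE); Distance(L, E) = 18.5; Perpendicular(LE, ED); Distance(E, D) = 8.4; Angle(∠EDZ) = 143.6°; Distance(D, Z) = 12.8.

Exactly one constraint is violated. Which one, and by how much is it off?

Distance(D, Z) = 12.8 — off by 5.40.

H = (0.00, 0.00) ✓; HP at -38.50° ✓; |HP| = 15.40 ✓; ∠HPN = 146.6° ✓; |PN| = 8.800 ✓; ∠PNL = 84.50° ✓; |NL| = 24.40 ✓; ∠(NL, LE) = 90.00° ✓; |LE| = 18.50 ✓; ∠(LE, ED) = 90.00° ✓; |ED| = 8.400 ✓; ∠EDZ = 143.6° ✓; |DZ| = 18.20 ✗.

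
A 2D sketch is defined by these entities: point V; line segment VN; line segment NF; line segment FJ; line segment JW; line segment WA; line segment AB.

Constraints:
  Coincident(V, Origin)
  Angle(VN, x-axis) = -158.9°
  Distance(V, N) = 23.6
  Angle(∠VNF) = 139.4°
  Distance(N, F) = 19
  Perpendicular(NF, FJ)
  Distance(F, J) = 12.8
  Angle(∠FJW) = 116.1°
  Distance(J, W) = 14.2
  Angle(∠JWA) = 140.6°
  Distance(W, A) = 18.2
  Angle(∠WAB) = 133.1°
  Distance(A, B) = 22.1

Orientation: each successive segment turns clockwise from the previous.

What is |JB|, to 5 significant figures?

44.843

V is at the origin; VN runs at -158.9° with length 23.6, so N = (-22.018, -8.4959). ∠VNF = 139.4° gives NF at 160.50° from the x-axis; with |NF| = 19.0, F = (-39.928, -2.1536). The perpendicularity gives FJ at right angles to NF, so FJ runs at 70.500°; with |FJ| = 12.8, J = (-35.655, 9.9122). ∠FJW = 116.1° gives JW at 6.6000° from the x-axis; with |JW| = 14.2, W = (-21.549, 11.544). ∠JWA = 140.6° gives WA at -32.800° from the x-axis; with |WA| = 18.2, A = (-6.2510, 1.6852). ∠WAB = 133.1° gives AB at -79.700° from the x-axis; with |AB| = 22.1, B = (-2.2994, -20.059). Then |JB| = |B − J| = 44.843.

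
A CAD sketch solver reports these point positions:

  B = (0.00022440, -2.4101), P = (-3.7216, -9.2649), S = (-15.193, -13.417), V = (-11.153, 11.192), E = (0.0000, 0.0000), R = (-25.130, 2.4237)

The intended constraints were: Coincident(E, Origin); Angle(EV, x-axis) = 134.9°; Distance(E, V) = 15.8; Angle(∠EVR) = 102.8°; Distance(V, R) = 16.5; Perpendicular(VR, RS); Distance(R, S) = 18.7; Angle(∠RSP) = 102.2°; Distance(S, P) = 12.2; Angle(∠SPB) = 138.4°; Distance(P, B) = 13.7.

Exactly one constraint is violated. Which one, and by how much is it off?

Distance(P, B) = 13.7 — off by 5.90.

E = (0.00, 0.00) ✓; EV at 134.9° ✓; |EV| = 15.80 ✓; ∠EVR = 102.8° ✓; |VR| = 16.50 ✓; ∠(VR, RS) = 90.00° ✓; |RS| = 18.70 ✓; ∠RSP = 102.2° ✓; |SP| = 12.20 ✓; ∠SPB = 138.4° ✓; |PB| = 7.800 ✗.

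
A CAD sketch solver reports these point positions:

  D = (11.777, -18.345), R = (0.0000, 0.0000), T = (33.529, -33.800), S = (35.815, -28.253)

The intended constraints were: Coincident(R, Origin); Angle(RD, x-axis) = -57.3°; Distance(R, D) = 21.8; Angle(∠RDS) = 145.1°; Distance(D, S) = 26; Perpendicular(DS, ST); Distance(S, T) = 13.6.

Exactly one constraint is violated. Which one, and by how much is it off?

Distance(S, T) = 13.6 — off by 7.60.

R = (0.00, 0.00) ✓; RD at -57.30° ✓; |RD| = 21.80 ✓; ∠RDS = 145.1° ✓; |DS| = 26.00 ✓; ∠(DS, ST) = 90.00° ✓; |ST| = 6.000 ✗.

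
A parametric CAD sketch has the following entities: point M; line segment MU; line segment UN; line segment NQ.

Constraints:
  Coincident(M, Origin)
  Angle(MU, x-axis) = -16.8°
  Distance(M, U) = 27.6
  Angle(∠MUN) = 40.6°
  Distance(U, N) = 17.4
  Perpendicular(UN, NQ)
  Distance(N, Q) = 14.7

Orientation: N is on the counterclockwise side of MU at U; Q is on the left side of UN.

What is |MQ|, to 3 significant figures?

4.83

M is at the origin; MU runs at -16.8° with length 27.6, so U = 27.6·(cos -16.8°, sin -16.8°) = (26.4, -7.98). ∠MUN = 40.6°, so UN runs at -16.8° + (180° − 40.6°) = 123° from the x-axis; with |UN| = 17.4, N = U + 17.4·(cos 123°, sin 123°) = (17.0, 6.68). UN ⟂ NQ; with |NQ| = 14.7 on the left of UN, Q = N + 14.7·(-0.842, -0.539) = (4.66, -1.24). Then |MQ| = |Q − M| = 4.83.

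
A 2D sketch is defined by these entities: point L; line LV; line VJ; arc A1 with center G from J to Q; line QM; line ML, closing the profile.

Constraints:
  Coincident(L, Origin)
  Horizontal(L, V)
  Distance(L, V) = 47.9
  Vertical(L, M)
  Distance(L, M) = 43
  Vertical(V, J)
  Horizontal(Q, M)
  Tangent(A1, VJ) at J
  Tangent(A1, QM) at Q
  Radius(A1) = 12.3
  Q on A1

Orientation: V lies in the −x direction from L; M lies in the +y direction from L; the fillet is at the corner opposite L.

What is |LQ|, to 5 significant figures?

55.824

L is at the origin; LV is horizontal with |LV| = 47.9 and V on the −x side, so V = (-47.900, 0.0000). LM is vertical with |LM| = 43.0 and M on the +y side, so M = (0.0000, 43.000). The virtual corner opposite L is at (-47.900, 43.000). Tangency of A1 to VJ means the radius GJ is perpendicular to VJ and A1 meets QM tangentially, so GQ is at right angles to QM, with radius 12.3, so the center G sits 12.3 in from both sides at G = (-35.600, 30.700). That places the tangent points at J = (-47.900, 30.700) on VJ and Q = (-35.600, 43.000) on QM. Then |LQ| = |Q − L| = 55.824.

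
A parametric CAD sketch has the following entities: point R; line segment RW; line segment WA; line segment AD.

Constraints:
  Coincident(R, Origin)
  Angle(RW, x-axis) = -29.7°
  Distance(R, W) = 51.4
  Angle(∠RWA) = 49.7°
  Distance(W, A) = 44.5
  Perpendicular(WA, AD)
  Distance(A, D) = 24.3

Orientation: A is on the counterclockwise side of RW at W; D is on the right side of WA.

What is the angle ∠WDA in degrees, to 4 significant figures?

61.36°

R is at the origin; RW runs at -29.7° with length 51.4, so W = 51.4·(cos -29.7°, sin -29.7°) = (44.65, -25.47). ∠RWA = 49.7°, so WA runs at -29.7° + (180° − 49.7°) = 100.6° from the x-axis; with |WA| = 44.5, A = W + 44.5·(cos 100.6°, sin 100.6°) = (36.46, 18.27). WA is perpendicular to AD; with |AD| = 24.3 on the right of WA, D = A + 24.3·(0.9829, 0.1840) = (60.35, 22.74). Then cos ∠WDA = DW·DA / (|DW||DA|), giving 61.36°.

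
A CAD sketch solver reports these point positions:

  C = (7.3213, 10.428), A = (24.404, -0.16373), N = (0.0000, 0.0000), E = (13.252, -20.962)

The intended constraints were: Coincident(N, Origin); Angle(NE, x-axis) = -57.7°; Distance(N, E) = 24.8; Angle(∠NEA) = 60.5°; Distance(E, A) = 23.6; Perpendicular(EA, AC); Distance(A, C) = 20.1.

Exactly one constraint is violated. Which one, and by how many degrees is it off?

Perpendicular(EA, AC) — off by 3.60°.

N = (0.00, 0.00) ✓; NE at -57.70° ✓; |NE| = 24.80 ✓; ∠NEA = 60.50° ✓; |EA| = 23.60 ✓; ∠(EA, AC) = 86.40° ✗; |AC| = 20.10 ✓.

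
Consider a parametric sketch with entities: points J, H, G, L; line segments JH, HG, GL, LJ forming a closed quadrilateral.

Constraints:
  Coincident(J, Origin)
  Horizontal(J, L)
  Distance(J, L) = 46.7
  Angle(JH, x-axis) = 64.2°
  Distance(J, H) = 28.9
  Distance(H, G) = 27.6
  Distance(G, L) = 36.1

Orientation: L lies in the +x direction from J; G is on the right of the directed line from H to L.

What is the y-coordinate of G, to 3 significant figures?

-1.51

Checks: |HG| = 27.60 ✓; |GL| = 36.10 ✓.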